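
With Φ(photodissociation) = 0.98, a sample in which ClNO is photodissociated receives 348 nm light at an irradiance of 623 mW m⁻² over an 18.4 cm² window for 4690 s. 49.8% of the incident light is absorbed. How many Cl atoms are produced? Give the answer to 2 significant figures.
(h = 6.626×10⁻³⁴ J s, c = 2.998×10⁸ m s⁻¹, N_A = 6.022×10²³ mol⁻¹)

Photon energy at 348 nm: hc/λ = (6.626×10⁻³⁴)(2.998×10⁸)/(348×10⁻⁹) = 5.708×10⁻¹⁹ J.
Energy delivered: (623 mW m⁻²)(18.4×10⁻⁴ m²)(4690 s) = 5.376 J.
Photons incident: 5.376 / 5.708×10⁻¹⁹ = 9.418×10¹⁸, i.e. 9.418×10¹⁸/6.022×10²³ = 1.564×10⁻⁵ mol.
Photons absorbed: 0.498 × 1.564×10⁻⁵ = 7.789×10⁻⁶ mol.
Product: Φ × n_abs = 0.98 × 7.789×10⁻⁶ = 7.633×10⁻⁶ mol.
As a count: 7.633×10⁻⁶ × 6.022×10²³ = 4.6×10¹⁸.

4.6×10¹⁸ atoms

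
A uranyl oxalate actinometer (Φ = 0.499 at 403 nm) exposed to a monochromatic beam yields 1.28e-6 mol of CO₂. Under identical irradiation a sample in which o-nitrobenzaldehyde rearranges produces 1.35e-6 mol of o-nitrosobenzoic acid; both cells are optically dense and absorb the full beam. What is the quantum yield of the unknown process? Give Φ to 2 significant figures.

Photons absorbed by the actinometer: 1.28e-6 / 0.499 = 2.565e-6 mol.
Φ(unknown) = 1.35e-6 / 2.565e-6 = 0.53.

Φ = 0.53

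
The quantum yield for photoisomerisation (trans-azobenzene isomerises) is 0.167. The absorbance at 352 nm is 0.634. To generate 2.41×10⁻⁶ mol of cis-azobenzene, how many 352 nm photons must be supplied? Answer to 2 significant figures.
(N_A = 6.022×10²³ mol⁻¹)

1.1×10¹⁹ photons

Photons that must be absorbed: 2.41×10⁻⁶ / 0.167 = 1.443×10⁻⁵ mol.
Fraction absorbed: 1 − 10^(−0.634) = 0.7677.
Incident photons needed: 1.443×10⁻⁵ / 0.7677 = 1.880×10⁻⁵ mol.
Photon count: 1.880×10⁻⁵ × 6.022×10²³ = 1.1×10¹⁹.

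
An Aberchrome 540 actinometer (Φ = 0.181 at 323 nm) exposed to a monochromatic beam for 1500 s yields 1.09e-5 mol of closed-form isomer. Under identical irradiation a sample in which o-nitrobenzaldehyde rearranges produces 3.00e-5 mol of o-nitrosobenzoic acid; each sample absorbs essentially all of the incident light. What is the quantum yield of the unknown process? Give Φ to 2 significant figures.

Φ = 0.50

Photons absorbed by the actinometer: 1.09e-5 / 0.181 = 6.022e-5 mol.
Φ(unknown) = 3.00e-5 / 6.022e-5 = 0.50.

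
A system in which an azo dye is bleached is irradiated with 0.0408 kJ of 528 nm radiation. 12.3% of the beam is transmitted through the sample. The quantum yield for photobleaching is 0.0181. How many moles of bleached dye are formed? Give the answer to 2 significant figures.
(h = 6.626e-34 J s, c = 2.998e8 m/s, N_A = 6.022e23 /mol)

Photon energy at 528 nm: hc/λ = (6.626e-34)(2.998e8)/(528e-9) = 3.762e-19 J.
Incident energy: 0.0408 kJ = 40.8 J.
Photons incident: 40.8 / 3.762e-19 = 1.085e20, i.e. 1.085e20/6.022e23 = 1.802e-4 mol.
Fraction absorbed: 1 − 12.3/100 = 0.8770.
Photons absorbed: 0.8770 × 1.802e-4 = 1.580e-4 mol.
Product: Φ × n_abs = 0.0181 × 1.580e-4 = 2.860e-6 mol.

2.9e-6 mol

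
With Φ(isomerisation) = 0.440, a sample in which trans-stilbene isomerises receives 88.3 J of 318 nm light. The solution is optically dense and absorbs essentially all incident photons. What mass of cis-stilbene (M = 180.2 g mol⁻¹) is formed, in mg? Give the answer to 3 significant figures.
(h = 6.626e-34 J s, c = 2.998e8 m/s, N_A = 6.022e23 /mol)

18.6 mg

Photon energy at 318 nm: hc/λ = (6.626e-34)(2.998e8)/(318e-9) = 6.247e-19 J.
Photons incident: 88.3 / 6.247e-19 = 1.413e20, i.e. 1.413e20/6.022e23 = 2.346e-4 mol.
Product: Φ × n_abs = 0.440 × 2.346e-4 = 1.032e-4 mol.
Mass: 1.032e-4 × 180.2 = 0.01860 g = 18.6 mg.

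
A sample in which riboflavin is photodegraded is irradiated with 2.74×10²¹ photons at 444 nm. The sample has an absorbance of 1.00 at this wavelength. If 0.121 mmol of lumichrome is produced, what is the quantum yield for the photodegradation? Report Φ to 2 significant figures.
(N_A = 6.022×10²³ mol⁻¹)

Product: 0.121 mmol = 1.21×10⁻⁴ mol.
Moles of photons: 2.74×10²¹ / 6.022×10²³ = 0.004550 mol.
Fraction absorbed: 1 − 10^(−1.00) = 0.9000.
Photons absorbed: 0.9000 × 0.004550 = 0.004095 mol.
Φ = 1.21×10⁻⁴ mol / 0.004095 mol photons = 0.030.

Φ = 0.030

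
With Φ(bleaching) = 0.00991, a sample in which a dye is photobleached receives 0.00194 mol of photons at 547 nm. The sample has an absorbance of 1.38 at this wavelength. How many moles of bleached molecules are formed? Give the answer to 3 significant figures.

1.84e-5 mol

Fraction absorbed: 1 − 10^(−1.38) = 0.9583.
Photons absorbed: 0.9583 × 0.00194 = 0.001859 mol.
Product: Φ × n_abs = 0.00991 × 0.001859 = 1.842e-5 mol.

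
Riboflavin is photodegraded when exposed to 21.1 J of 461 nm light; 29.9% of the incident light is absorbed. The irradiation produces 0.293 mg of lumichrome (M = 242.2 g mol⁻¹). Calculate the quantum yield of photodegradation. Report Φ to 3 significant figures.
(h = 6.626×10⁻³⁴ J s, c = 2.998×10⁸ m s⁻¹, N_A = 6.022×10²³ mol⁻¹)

Product: 0.293 mg / 242.2 g mol⁻¹ = 1.210×10⁻⁶ mol.
Photon energy at 461 nm: hc/λ = (6.626×10⁻³⁴)(2.998×10⁸)/(461×10⁻⁹) = 4.309×10⁻¹⁹ J.
Photons incident: 21.1 / 4.309×10⁻¹⁹ = 4.897×10¹⁹, i.e. 4.897×10¹⁹/6.022×10²³ = 8.132×10⁻⁵ mol.
Photons absorbed: 0.299 × 8.132×10⁻⁵ = 2.431×10⁻⁵ mol.
Φ = 1.210×10⁻⁶ mol / 2.431×10⁻⁵ mol photons = 0.0498.

Φ = 0.0498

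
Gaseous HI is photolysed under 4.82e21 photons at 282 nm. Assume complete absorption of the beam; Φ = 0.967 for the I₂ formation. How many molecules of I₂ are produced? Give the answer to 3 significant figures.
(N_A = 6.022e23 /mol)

4.66e21 molecules

Moles of photons: 4.82e21 / 6.022e23 = 0.008004 mol.
Product: Φ × n_abs = 0.967 × 0.008004 = 0.007740 mol.
As a count: 0.007740 × 6.022e23 = 4.66e21.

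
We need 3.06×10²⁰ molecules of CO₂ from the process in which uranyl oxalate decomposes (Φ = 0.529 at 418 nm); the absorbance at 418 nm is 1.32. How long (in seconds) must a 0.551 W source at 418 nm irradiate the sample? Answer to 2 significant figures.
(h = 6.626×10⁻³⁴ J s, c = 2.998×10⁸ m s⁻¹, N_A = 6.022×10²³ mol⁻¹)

t ≈ 520 s

Product: 3.06×10²⁰ / 6.022×10²³ = 5.081×10⁻⁴ mol.
Photons that must be absorbed: 5.081×10⁻⁴ / 0.529 = 9.605×10⁻⁴ mol.
Fraction absorbed: 1 − 10^(−1.32) = 0.9521.
Incident photons needed: 9.605×10⁻⁴ / 0.9521 = 0.001009 mol.
Photon energy: hc/λ = 4.752×10⁻¹⁹ J; per mole, 2.862×10⁵ J mol⁻¹.
Energy required: 0.001009 × 2.862×10⁵ = 288.8 J.
Time: 288.8 J / 0.551 W = 520 s.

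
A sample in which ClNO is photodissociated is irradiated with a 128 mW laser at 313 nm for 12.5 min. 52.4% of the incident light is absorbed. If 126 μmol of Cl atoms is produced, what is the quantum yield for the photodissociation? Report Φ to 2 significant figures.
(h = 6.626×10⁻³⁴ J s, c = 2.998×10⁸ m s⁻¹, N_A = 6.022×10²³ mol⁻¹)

Product: 126 μmol = 1.26×10⁻⁴ mol.
Photon energy at 313 nm: hc/λ = (6.626×10⁻³⁴)(2.998×10⁸)/(313×10⁻⁹) = 6.347×10⁻¹⁹ J.
Energy delivered: (128 mW)(750 s) = 96.00 J.
Photons incident: 96.00 / 6.347×10⁻¹⁹ = 1.513×10²⁰, i.e. 1.513×10²⁰/6.022×10²³ = 2.512×10⁻⁴ mol.
Photons absorbed: 0.524 × 2.512×10⁻⁴ = 1.316×10⁻⁴ mol.
Φ = 1.26×10⁻⁴ mol / 1.316×10⁻⁴ mol photons = 0.96.

Φ = 0.96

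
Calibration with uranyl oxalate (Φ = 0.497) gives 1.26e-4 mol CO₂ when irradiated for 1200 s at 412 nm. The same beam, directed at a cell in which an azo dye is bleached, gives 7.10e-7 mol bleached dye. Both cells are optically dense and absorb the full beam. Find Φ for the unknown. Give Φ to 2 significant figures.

Φ = 0.0028

Photons absorbed by the actinometer: 1.26e-4 / 0.497 = 2.535e-4 mol.
Φ(unknown) = 7.10e-7 / 2.535e-4 = 0.0028.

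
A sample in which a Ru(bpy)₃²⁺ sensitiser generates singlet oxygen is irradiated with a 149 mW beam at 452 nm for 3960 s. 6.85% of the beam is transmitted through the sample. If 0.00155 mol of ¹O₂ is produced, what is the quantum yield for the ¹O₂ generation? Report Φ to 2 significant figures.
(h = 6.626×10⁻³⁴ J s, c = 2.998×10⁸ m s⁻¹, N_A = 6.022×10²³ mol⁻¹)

Photon energy at 452 nm: hc/λ = (6.626×10⁻³⁴)(2.998×10⁸)/(452×10⁻⁹) = 4.395×10⁻¹⁹ J.
Energy delivered: (149 mW)(3960 s) = 590.0 J.
Photons incident: 590.0 / 4.395×10⁻¹⁹ = 1.342×10²¹, i.e. 1.342×10²¹/6.022×10²³ = 0.002228 mol.
Fraction absorbed: 1 − 6.85/100 = 0.9315.
Photons absorbed: 0.9315 × 0.002228 = 0.002075 mol.
Φ = 0.00155 mol / 0.002075 mol photons = 0.75.

Φ = 0.75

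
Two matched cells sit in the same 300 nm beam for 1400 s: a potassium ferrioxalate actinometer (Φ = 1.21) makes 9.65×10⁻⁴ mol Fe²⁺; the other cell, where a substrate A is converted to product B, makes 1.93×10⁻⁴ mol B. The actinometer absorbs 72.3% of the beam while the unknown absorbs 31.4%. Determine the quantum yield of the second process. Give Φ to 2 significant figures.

Φ = 0.56

Photons absorbed by the actinometer: 9.65×10⁻⁴ / 1.21 = 7.975×10⁻⁴ mol.
Incident flux: 7.975×10⁻⁴ / 0.723 = 0.001103 einstein.
Absorbed by unknown: 0.314 × 0.001103 = 3.463×10⁻⁴ mol.
Φ(unknown) = 1.93×10⁻⁴ / 3.463×10⁻⁴ = 0.56.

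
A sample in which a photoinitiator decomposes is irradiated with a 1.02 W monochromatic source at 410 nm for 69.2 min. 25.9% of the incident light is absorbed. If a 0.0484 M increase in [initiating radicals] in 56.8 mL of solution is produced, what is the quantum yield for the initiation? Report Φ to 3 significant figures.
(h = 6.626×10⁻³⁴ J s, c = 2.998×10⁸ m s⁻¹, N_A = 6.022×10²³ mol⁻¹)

Φ = 0.731

Product: (0.0484 M)(0.0568 L) = 0.002749 mol.
Photon energy at 410 nm: hc/λ = (6.626×10⁻³⁴)(2.998×10⁸)/(410×10⁻⁹) = 4.845×10⁻¹⁹ J.
Energy delivered: (1.02 W)(4152 s) = 4235 J.
Photons incident: 4235 / 4.845×10⁻¹⁹ = 8.741×10²¹, i.e. 8.741×10²¹/6.022×10²³ = 0.01452 mol.
Photons absorbed: 0.259 × 0.01452 = 0.003761 mol.
Φ = 0.002749 mol / 0.003761 mol photons = 0.731.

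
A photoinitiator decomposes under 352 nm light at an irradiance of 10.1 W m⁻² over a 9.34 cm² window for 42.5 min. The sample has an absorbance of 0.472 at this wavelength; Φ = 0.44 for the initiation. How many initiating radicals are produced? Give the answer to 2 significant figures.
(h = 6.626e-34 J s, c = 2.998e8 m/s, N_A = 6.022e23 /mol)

Photon energy at 352 nm: hc/λ = (6.626e-34)(2.998e8)/(352e-9) = 5.643e-19 J.
Energy delivered: (10.1 W m⁻²)(9.34e-4 m²)(2550 s) = 24.06 J.
Photons incident: 24.06 / 5.643e-19 = 4.264e19, i.e. 4.264e19/6.022e23 = 7.081e-5 mol.
Fraction absorbed: 1 − 10^(−0.472) = 0.6627.
Photons absorbed: 0.6627 × 7.081e-5 = 4.693e-5 mol.
Product: Φ × n_abs = 0.44 × 4.693e-5 = 2.065e-5 mol.
As a count: 2.065e-5 × 6.022e23 = 1.2e19.

1.2e19 initiating radicals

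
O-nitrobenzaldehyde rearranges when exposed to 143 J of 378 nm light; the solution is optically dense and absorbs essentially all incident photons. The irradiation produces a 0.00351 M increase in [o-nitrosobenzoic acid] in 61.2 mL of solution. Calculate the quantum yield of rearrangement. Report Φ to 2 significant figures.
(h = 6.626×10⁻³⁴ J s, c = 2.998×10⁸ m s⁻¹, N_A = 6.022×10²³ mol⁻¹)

Product: (0.00351 M)(0.0612 L) = 2.148×10⁻⁴ mol.
Photon energy at 378 nm: hc/λ = (6.626×10⁻³⁴)(2.998×10⁸)/(378×10⁻⁹) = 5.255×10⁻¹⁹ J.
Photons incident: 143 / 5.255×10⁻¹⁹ = 2.721×10²⁰, i.e. 2.721×10²⁰/6.022×10²³ = 4.518×10⁻⁴ mol.
Φ = 2.148×10⁻⁴ mol / 4.518×10⁻⁴ mol photons = 0.48.

Φ = 0.48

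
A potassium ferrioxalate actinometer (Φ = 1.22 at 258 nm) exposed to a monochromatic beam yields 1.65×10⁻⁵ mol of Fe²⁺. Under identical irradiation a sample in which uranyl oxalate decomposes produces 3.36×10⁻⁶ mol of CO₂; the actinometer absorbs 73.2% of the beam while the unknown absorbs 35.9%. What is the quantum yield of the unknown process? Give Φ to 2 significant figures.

Φ = 0.51

Photons absorbed by the actinometer: 1.65×10⁻⁵ / 1.22 = 1.352×10⁻⁵ mol.
Incident flux: 1.352×10⁻⁵ / 0.732 = 1.847×10⁻⁵ einstein.
Absorbed by unknown: 0.359 × 1.847×10⁻⁵ = 6.631×10⁻⁶ mol.
Φ(unknown) = 3.36×10⁻⁶ / 6.631×10⁻⁶ = 0.51.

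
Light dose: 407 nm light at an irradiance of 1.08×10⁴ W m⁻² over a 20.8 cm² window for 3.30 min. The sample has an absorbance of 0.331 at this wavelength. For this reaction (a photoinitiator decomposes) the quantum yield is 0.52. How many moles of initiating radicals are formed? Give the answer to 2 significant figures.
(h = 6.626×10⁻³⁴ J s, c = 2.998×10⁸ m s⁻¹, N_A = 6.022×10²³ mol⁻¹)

Photon energy at 407 nm: hc/λ = (6.626×10⁻³⁴)(2.998×10⁸)/(407×10⁻⁹) = 4.881×10⁻¹⁹ J.
Energy delivered: (1.08×10⁴ W m⁻²)(20.8×10⁻⁴ m²)(198 s) = 4448 J.
Photons incident: 4448 / 4.881×10⁻¹⁹ = 9.113×10²¹, i.e. 9.113×10²¹/6.022×10²³ = 0.01513 mol.
Fraction absorbed: 1 − 10^(−0.331) = 0.5333.
Photons absorbed: 0.5333 × 0.01513 = 0.008069 mol.
Product: Φ × n_abs = 0.52 × 0.008069 = 0.004196 mol.

0.0042 mol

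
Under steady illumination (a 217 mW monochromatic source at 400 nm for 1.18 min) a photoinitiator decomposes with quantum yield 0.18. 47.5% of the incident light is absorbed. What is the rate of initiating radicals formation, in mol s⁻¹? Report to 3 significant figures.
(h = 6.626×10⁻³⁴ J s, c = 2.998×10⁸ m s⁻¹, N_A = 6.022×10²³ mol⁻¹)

6.20×10⁻⁸ mol s⁻¹

Photon energy at 400 nm: hc/λ = (6.626×10⁻³⁴)(2.998×10⁸)/(400×10⁻⁹) = 4.966×10⁻¹⁹ J.
Energy delivered: (217 mW)(70.8 s) = 15.36 J.
Photons incident: 15.36 / 4.966×10⁻¹⁹ = 3.093×10¹⁹, i.e. 3.093×10¹⁹/6.022×10²³ = 5.136×10⁻⁵ mol.
Photons absorbed: 0.475 × 5.136×10⁻⁵ = 2.440×10⁻⁵ mol.
Product formed: 0.18 × 2.440×10⁻⁵ = 4.392×10⁻⁶ mol.
Rate: 4.392×10⁻⁶ / 70.8 s = 6.20×10⁻⁸ mol s⁻¹.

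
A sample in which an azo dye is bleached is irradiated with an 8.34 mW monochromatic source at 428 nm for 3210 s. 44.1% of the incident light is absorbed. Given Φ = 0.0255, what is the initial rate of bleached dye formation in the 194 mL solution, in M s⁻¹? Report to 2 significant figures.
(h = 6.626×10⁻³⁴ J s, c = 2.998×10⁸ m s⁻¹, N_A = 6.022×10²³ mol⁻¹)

Photon energy at 428 nm: hc/λ = (6.626×10⁻³⁴)(2.998×10⁸)/(428×10⁻⁹) = 4.641×10⁻¹⁹ J.
Energy delivered: (8.34 mW)(3210 s) = 26.77 J.
Photons incident: 26.77 / 4.641×10⁻¹⁹ = 5.768×10¹⁹, i.e. 5.768×10¹⁹/6.022×10²³ = 9.578×10⁻⁵ mol.
Photons absorbed: 0.441 × 9.578×10⁻⁵ = 4.224×10⁻⁵ mol.
Product formed: 0.0255 × 4.224×10⁻⁵ = 1.077×10⁻⁶ mol.
Rate: 1.077×10⁻⁶ mol / (3210 s × 0.194 L) = 1.7×10⁻⁹ M s⁻¹.

1.7×10⁻⁹ M s⁻¹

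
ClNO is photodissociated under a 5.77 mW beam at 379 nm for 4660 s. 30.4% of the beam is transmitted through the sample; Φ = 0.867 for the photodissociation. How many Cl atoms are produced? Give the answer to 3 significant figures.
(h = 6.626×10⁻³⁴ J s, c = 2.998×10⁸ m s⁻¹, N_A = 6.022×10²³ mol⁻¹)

3.10×10¹⁹ atoms

Photon energy at 379 nm: hc/λ = (6.626×10⁻³⁴)(2.998×10⁸)/(379×10⁻⁹) = 5.241×10⁻¹⁹ J.
Energy delivered: (5.77 mW)(4660 s) = 26.89 J.
Photons incident: 26.89 / 5.241×10⁻¹⁹ = 5.131×10¹⁹, i.e. 5.131×10¹⁹/6.022×10²³ = 8.520×10⁻⁵ mol.
Fraction absorbed: 1 − 30.4/100 = 0.6960.
Photons absorbed: 0.6960 × 8.520×10⁻⁵ = 5.930×10⁻⁵ mol.
Product: Φ × n_abs = 0.867 × 5.930×10⁻⁵ = 5.141×10⁻⁵ mol.
As a count: 5.141×10⁻⁵ × 6.022×10²³ = 3.10×10¹⁹.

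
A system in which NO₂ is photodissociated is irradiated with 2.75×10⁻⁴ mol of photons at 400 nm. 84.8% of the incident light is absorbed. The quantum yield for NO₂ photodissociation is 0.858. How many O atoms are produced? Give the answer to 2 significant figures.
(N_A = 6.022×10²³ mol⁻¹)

1.2×10²⁰ atoms

Photons absorbed: 0.848 × 2.75×10⁻⁴ = 2.332×10⁻⁴ mol.
Product: Φ × n_abs = 0.858 × 2.332×10⁻⁴ = 2.001×10⁻⁴ mol.
As a count: 2.001×10⁻⁴ × 6.022×10²³ = 1.2×10²⁰.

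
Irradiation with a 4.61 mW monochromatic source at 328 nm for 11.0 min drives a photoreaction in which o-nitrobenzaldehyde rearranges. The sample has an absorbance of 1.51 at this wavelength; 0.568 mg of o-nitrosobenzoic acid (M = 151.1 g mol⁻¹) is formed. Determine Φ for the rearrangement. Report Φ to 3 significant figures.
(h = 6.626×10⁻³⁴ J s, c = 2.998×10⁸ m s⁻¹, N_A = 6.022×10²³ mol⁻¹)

Product: 0.568 mg / 151.1 g mol⁻¹ = 3.759×10⁻⁶ mol.
Photon energy at 328 nm: hc/λ = (6.626×10⁻³⁴)(2.998×10⁸)/(328×10⁻⁹) = 6.056×10⁻¹⁹ J.
Energy delivered: (4.61 mW)(660 s) = 3.043 J.
Photons incident: 3.043 / 6.056×10⁻¹⁹ = 5.025×10¹⁸, i.e. 5.025×10¹⁸/6.022×10²³ = 8.344×10⁻⁶ mol.
Fraction absorbed: 1 − 10^(−1.51) = 0.9691.
Photons absorbed: 0.9691 × 8.344×10⁻⁶ = 8.086×10⁻⁶ mol.
Φ = 3.759×10⁻⁶ mol / 8.086×10⁻⁶ mol photons = 0.465.

Φ = 0.465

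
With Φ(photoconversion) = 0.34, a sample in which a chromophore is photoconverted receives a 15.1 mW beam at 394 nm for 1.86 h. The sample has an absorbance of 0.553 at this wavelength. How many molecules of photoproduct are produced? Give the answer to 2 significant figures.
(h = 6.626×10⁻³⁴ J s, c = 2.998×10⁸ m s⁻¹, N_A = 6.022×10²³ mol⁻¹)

4.9×10¹⁹ molecules

Photon energy at 394 nm: hc/λ = (6.626×10⁻³⁴)(2.998×10⁸)/(394×10⁻⁹) = 5.042×10⁻¹⁹ J.
Energy delivered: (15.1 mW)(6696 s) = 101.1 J.
Photons incident: 101.1 / 5.042×10⁻¹⁹ = 2.005×10²⁰, i.e. 2.005×10²⁰/6.022×10²³ = 3.329×10⁻⁴ mol.
Fraction absorbed: 1 − 10^(−0.553) = 0.7201.
Photons absorbed: 0.7201 × 3.329×10⁻⁴ = 2.397×10⁻⁴ mol.
Product: Φ × n_abs = 0.34 × 2.397×10⁻⁴ = 8.150×10⁻⁵ mol.
As a count: 8.150×10⁻⁵ × 6.022×10²³ = 4.9×10¹⁹.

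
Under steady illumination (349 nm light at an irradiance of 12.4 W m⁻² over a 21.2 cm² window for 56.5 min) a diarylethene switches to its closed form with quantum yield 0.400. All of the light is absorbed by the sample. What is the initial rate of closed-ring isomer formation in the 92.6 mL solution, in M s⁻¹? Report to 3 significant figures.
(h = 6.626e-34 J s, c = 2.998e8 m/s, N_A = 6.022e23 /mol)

Photon energy at 349 nm: hc/λ = (6.626e-34)(2.998e8)/(349e-9) = 5.692e-19 J.
Energy delivered: (12.4 W m⁻²)(21.2e-4 m²)(3390 s) = 89.12 J.
Photons incident: 89.12 / 5.692e-19 = 1.566e20, i.e. 1.566e20/6.022e23 = 2.600e-4 mol.
Product formed: 0.400 × 2.600e-4 = 1.040e-4 mol.
Rate: 1.040e-4 mol / (3390 s × 0.0926 L) = 3.31e-7 M s⁻¹.

3.31e-7 M s⁻¹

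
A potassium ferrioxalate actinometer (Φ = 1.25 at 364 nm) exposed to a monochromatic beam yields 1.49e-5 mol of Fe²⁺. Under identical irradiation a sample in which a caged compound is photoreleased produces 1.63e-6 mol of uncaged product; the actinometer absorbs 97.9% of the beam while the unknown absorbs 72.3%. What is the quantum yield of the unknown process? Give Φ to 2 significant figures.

Photons absorbed by the actinometer: 1.49e-5 / 1.25 = 1.192e-5 mol.
Incident flux: 1.192e-5 / 0.979 = 1.218e-5 einstein.
Absorbed by unknown: 0.723 × 1.218e-5 = 8.806e-6 mol.
Φ(unknown) = 1.63e-6 / 8.806e-6 = 0.19.

Φ = 0.19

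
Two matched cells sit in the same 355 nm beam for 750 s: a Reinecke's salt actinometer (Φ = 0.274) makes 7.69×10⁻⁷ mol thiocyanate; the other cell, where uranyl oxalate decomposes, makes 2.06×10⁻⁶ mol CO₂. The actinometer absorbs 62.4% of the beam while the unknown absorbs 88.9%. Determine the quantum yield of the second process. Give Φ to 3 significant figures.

Φ = 0.515

Photons absorbed by the actinometer: 7.69×10⁻⁷ / 0.274 = 2.807×10⁻⁶ mol.
Incident flux: 2.807×10⁻⁶ / 0.624 = 4.498×10⁻⁶ einstein.
Absorbed by unknown: 0.889 × 4.498×10⁻⁶ = 3.999×10⁻⁶ mol.
Φ(unknown) = 2.06×10⁻⁶ / 3.999×10⁻⁶ = 0.515.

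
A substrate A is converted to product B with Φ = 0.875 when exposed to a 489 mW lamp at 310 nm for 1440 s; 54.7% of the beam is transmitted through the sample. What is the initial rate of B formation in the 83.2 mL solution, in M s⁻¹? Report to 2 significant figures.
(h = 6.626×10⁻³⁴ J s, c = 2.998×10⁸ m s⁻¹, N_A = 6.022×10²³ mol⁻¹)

6.0×10⁻⁶ M s⁻¹

Photon energy at 310 nm: hc/λ = (6.626×10⁻³⁴)(2.998×10⁸)/(310×10⁻⁹) = 6.408×10⁻¹⁹ J.
Energy delivered: (489 mW)(1440 s) = 704.2 J.
Photons incident: 704.2 / 6.408×10⁻¹⁹ = 1.099×10²¹, i.e. 1.099×10²¹/6.022×10²³ = 0.001825 mol.
Fraction absorbed: 1 − 54.7/100 = 0.4530.
Photons absorbed: 0.4530 × 0.001825 = 8.267×10⁻⁴ mol.
Product formed: 0.875 × 8.267×10⁻⁴ = 7.234×10⁻⁴ mol.
Rate: 7.234×10⁻⁴ mol / (1440 s × 0.0832 L) = 6.0×10⁻⁶ M s⁻¹.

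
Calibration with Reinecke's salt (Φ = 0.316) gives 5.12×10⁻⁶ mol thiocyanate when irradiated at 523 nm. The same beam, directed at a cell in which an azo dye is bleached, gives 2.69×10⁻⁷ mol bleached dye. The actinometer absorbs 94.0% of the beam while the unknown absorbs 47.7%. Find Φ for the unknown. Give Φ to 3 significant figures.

Photons absorbed by the actinometer: 5.12×10⁻⁶ / 0.316 = 1.620×10⁻⁵ mol.
Incident flux: 1.620×10⁻⁵ / 0.940 = 1.723×10⁻⁵ einstein.
Absorbed by unknown: 0.477 × 1.723×10⁻⁵ = 8.219×10⁻⁶ mol.
Φ(unknown) = 2.69×10⁻⁷ / 8.219×10⁻⁶ = 0.0327.

Φ = 0.0327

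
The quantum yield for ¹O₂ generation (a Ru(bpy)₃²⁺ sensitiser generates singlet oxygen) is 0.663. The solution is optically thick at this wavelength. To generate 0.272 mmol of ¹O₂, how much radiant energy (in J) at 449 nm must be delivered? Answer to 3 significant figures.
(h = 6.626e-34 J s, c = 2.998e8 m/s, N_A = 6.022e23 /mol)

109 J

Product: 0.272 mmol = 2.72e-4 mol.
Photons that must be absorbed: 2.72e-4 / 0.663 = 4.103e-4 mol.
Photon energy: hc/λ = 4.424e-19 J; per mole, 2.664e5 J mol⁻¹.
Energy required: 4.103e-4 × 2.664e5 = 109 J.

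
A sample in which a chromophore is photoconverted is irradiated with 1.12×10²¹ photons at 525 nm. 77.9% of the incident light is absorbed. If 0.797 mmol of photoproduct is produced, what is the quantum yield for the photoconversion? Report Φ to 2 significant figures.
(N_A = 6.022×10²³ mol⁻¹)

Φ = 0.55

Product: 0.797 mmol = 7.97×10⁻⁴ mol.
Moles of photons: 1.12×10²¹ / 6.022×10²³ = 0.001860 mol.
Photons absorbed: 0.779 × 0.001860 = 0.001449 mol.
Φ = 7.97×10⁻⁴ mol / 0.001449 mol photons = 0.55.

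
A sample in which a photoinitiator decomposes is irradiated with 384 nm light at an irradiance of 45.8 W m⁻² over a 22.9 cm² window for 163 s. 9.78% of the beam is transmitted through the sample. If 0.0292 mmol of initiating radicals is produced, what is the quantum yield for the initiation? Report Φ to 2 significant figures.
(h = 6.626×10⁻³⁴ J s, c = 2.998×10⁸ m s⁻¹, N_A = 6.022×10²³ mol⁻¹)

Φ = 0.59

Product: 0.0292 mmol = 2.92×10⁻⁵ mol.
Photon energy at 384 nm: hc/λ = (6.626×10⁻³⁴)(2.998×10⁸)/(384×10⁻⁹) = 5.173×10⁻¹⁹ J.
Energy delivered: (45.8 W m⁻²)(22.9×10⁻⁴ m²)(163 s) = 17.10 J.
Photons incident: 17.10 / 5.173×10⁻¹⁹ = 3.306×10¹⁹, i.e. 3.306×10¹⁹/6.022×10²³ = 5.490×10⁻⁵ mol.
Fraction absorbed: 1 − 9.78/100 = 0.9022.
Photons absorbed: 0.9022 × 5.490×10⁻⁵ = 4.953×10⁻⁵ mol.
Φ = 2.92×10⁻⁵ mol / 4.953×10⁻⁵ mol photons = 0.59.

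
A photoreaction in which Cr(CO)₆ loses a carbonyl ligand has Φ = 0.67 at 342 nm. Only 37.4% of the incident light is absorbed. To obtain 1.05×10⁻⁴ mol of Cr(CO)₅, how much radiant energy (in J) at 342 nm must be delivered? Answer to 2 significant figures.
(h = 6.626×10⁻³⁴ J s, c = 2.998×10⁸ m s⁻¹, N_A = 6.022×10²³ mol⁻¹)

150 J

Photons that must be absorbed: 1.05×10⁻⁴ / 0.67 = 1.567×10⁻⁴ mol.
Incident photons needed: 1.567×10⁻⁴ / 0.374 = 4.190×10⁻⁴ mol.
Photon energy: hc/λ = 5.808×10⁻¹⁹ J; per mole, 3.498×10⁵ J mol⁻¹.
Energy required: 4.190×10⁻⁴ × 3.498×10⁵ = 150 J.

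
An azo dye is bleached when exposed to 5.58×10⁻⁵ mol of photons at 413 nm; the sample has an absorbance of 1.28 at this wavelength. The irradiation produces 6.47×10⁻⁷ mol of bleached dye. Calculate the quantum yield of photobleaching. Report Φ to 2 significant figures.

Fraction absorbed: 1 − 10^(−1.28) = 0.9475.
Photons absorbed: 0.9475 × 5.58×10⁻⁵ = 5.287×10⁻⁵ mol.
Φ = 6.47×10⁻⁷ mol / 5.287×10⁻⁵ mol photons = 0.012.

Φ = 0.012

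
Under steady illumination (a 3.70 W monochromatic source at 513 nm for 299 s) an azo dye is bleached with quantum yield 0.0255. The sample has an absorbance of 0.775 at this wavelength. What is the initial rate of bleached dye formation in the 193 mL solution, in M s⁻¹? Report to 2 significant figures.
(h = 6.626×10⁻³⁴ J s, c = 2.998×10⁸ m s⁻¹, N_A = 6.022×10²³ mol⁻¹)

1.7×10⁻⁶ M s⁻¹

Photon energy at 513 nm: hc/λ = (6.626×10⁻³⁴)(2.998×10⁸)/(513×10⁻⁹) = 3.872×10⁻¹⁹ J.
Energy delivered: (3.70 W)(299 s) = 1106 J.
Photons incident: 1106 / 3.872×10⁻¹⁹ = 2.856×10²¹, i.e. 2.856×10²¹/6.022×10²³ = 0.004743 mol.
Fraction absorbed: 1 − 10^(−0.775) = 0.8321.
Photons absorbed: 0.8321 × 0.004743 = 0.003947 mol.
Product formed: 0.0255 × 0.003947 = 1.006×10⁻⁴ mol.
Rate: 1.006×10⁻⁴ mol / (299 s × 0.193 L) = 1.7×10⁻⁶ M s⁻¹.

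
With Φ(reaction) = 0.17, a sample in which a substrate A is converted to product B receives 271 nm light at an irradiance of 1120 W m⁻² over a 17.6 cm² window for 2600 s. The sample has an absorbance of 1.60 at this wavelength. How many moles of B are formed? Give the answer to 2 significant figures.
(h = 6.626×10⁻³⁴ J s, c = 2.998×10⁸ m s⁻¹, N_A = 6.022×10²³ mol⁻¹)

Photon energy at 271 nm: hc/λ = (6.626×10⁻³⁴)(2.998×10⁸)/(271×10⁻⁹) = 7.330×10⁻¹⁹ J.
Energy delivered: (1120 W m⁻²)(17.6×10⁻⁴ m²)(2600 s) = 5125 J.
Photons incident: 5125 / 7.330×10⁻¹⁹ = 6.992×10²¹, i.e. 6.992×10²¹/6.022×10²³ = 0.01161 mol.
Fraction absorbed: 1 − 10^(−1.60) = 0.9749.
Photons absorbed: 0.9749 × 0.01161 = 0.01132 mol.
Product: Φ × n_abs = 0.17 × 0.01132 = 0.001924 mol.

0.0019 mol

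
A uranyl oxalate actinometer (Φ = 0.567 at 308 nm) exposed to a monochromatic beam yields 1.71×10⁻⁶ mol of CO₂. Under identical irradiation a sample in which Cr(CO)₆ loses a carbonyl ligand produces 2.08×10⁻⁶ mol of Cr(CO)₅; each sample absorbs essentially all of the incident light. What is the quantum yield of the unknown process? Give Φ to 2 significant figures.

Φ = 0.69

Photons absorbed by the actinometer: 1.71×10⁻⁶ / 0.567 = 3.016×10⁻⁶ mol.
Φ(unknown) = 2.08×10⁻⁶ / 3.016×10⁻⁶ = 0.69.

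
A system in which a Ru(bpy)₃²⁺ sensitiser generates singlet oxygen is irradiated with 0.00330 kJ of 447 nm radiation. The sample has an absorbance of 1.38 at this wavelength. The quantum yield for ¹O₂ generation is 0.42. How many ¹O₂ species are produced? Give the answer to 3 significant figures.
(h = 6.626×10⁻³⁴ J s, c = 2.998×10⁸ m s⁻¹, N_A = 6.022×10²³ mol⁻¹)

Photon energy at 447 nm: hc/λ = (6.626×10⁻³⁴)(2.998×10⁸)/(447×10⁻⁹) = 4.444×10⁻¹⁹ J.
Incident energy: 0.00330 kJ = 3.30 J.
Photons incident: 3.30 / 4.444×10⁻¹⁹ = 7.426×10¹⁸, i.e. 7.426×10¹⁸/6.022×10²³ = 1.233×10⁻⁵ mol.
Fraction absorbed: 1 − 10^(−1.38) = 0.9583.
Photons absorbed: 0.9583 × 1.233×10⁻⁵ = 1.182×10⁻⁵ mol.
Product: Φ × n_abs = 0.42 × 1.182×10⁻⁵ = 4.964×10⁻⁶ mol.
As a count: 4.964×10⁻⁶ × 6.022×10²³ = 2.99×10¹⁸.

2.99×10¹⁸ species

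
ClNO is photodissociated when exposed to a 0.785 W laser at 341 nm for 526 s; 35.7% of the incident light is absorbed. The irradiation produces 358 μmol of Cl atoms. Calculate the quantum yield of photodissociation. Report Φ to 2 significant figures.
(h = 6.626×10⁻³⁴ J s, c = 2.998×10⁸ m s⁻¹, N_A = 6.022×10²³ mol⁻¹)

Φ = 0.85

Product: 358 μmol = 3.58×10⁻⁴ mol.
Photon energy at 341 nm: hc/λ = (6.626×10⁻³⁴)(2.998×10⁸)/(341×10⁻⁹) = 5.825×10⁻¹⁹ J.
Energy delivered: (0.785 W)(526 s) = 412.9 J.
Photons incident: 412.9 / 5.825×10⁻¹⁹ = 7.088×10²⁰, i.e. 7.088×10²⁰/6.022×10²³ = 0.001177 mol.
Photons absorbed: 0.357 × 0.001177 = 4.202×10⁻⁴ mol.
Φ = 3.58×10⁻⁴ mol / 4.202×10⁻⁴ mol photons = 0.85.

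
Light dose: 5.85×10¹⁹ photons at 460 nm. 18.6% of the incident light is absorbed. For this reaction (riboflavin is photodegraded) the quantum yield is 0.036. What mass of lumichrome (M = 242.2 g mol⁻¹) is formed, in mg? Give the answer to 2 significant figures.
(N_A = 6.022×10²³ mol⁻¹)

Moles of photons: 5.85×10¹⁹ / 6.022×10²³ = 9.714×10⁻⁵ mol.
Photons absorbed: 0.186 × 9.714×10⁻⁵ = 1.807×10⁻⁵ mol.
Product: Φ × n_abs = 0.036 × 1.807×10⁻⁵ = 6.505×10⁻⁷ mol.
Mass: 6.505×10⁻⁷ × 242.2 = 1.576×10⁻⁴ g = 0.16 mg.

0.16 mg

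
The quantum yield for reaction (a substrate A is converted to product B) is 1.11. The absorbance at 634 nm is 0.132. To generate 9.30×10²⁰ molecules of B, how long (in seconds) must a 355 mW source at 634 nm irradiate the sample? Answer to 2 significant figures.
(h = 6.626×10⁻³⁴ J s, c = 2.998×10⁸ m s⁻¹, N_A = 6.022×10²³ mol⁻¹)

t ≈ 2800 s

Product: 9.30×10²⁰ / 6.022×10²³ = 0.001544 mol.
Photons that must be absorbed: 0.001544 / 1.11 = 0.001391 mol.
Fraction absorbed: 1 − 10^(−0.132) = 0.2621.
Incident photons needed: 0.001391 / 0.2621 = 0.005307 mol.
Photon energy: hc/λ = 3.133×10⁻¹⁹ J; per mole, 1.887×10⁵ J mol⁻¹.
Energy required: 0.005307 × 1.887×10⁵ = 1001 J.
Time: 1001 J / 0.355 W = 2800 s.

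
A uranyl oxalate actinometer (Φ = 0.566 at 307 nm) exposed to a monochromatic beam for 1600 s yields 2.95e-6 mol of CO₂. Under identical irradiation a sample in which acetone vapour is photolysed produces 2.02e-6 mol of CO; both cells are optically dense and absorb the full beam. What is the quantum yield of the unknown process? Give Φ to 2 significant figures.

Photons absorbed by the actinometer: 2.95e-6 / 0.566 = 5.212e-6 mol.
Φ(unknown) = 2.02e-6 / 5.212e-6 = 0.39.

Φ = 0.39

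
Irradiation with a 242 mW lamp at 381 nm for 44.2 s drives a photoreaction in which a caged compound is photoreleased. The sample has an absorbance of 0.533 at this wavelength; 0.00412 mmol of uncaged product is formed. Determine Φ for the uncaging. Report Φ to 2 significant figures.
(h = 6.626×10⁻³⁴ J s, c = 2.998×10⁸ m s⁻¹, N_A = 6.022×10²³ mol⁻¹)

Φ = 0.17

Product: 0.00412 mmol = 4.12×10⁻⁶ mol.
Photon energy at 381 nm: hc/λ = (6.626×10⁻³⁴)(2.998×10⁸)/(381×10⁻⁹) = 5.214×10⁻¹⁹ J.
Energy delivered: (242 mW)(44.2 s) = 10.70 J.
Photons incident: 10.70 / 5.214×10⁻¹⁹ = 2.052×10¹⁹, i.e. 2.052×10¹⁹/6.022×10²³ = 3.408×10⁻⁵ mol.
Fraction absorbed: 1 − 10^(−0.533) = 0.7069.
Photons absorbed: 0.7069 × 3.408×10⁻⁵ = 2.409×10⁻⁵ mol.
Φ = 4.12×10⁻⁶ mol / 2.409×10⁻⁵ mol photons = 0.17.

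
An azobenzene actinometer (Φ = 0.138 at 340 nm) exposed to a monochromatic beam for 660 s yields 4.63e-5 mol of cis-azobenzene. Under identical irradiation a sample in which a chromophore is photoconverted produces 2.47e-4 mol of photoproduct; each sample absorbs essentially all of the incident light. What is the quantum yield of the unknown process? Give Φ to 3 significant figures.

Photons absorbed by the actinometer: 4.63e-5 / 0.138 = 3.355e-4 mol.
Φ(unknown) = 2.47e-4 / 3.355e-4 = 0.736.

Φ = 0.736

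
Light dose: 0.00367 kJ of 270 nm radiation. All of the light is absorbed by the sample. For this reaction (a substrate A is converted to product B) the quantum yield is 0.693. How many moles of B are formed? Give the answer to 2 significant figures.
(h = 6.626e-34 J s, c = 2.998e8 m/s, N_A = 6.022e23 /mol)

5.7e-6 mol

Photon energy at 270 nm: hc/λ = (6.626e-34)(2.998e8)/(270e-9) = 7.357e-19 J.
Incident energy: 0.00367 kJ = 3.67 J.
Photons incident: 3.67 / 7.357e-19 = 4.988e18, i.e. 4.988e18/6.022e23 = 8.283e-6 mol.
Product: Φ × n_abs = 0.693 × 8.283e-6 = 5.740e-6 mol.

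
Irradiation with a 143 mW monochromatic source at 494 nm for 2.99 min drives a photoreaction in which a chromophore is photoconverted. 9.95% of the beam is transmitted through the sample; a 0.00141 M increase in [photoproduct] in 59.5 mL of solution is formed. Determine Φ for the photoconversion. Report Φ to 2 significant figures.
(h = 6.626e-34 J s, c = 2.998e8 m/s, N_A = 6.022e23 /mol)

Φ = 0.88

Product: (0.00141 M)(0.0595 L) = 8.390e-5 mol.
Photon energy at 494 nm: hc/λ = (6.626e-34)(2.998e8)/(494e-9) = 4.021e-19 J.
Energy delivered: (143 mW)(179.4 s) = 25.65 J.
Photons incident: 25.65 / 4.021e-19 = 6.379e19, i.e. 6.379e19/6.022e23 = 1.059e-4 mol.
Fraction absorbed: 1 − 9.95/100 = 0.9005.
Photons absorbed: 0.9005 × 1.059e-4 = 9.536e-5 mol.
Φ = 8.390e-5 mol / 9.536e-5 mol photons = 0.88.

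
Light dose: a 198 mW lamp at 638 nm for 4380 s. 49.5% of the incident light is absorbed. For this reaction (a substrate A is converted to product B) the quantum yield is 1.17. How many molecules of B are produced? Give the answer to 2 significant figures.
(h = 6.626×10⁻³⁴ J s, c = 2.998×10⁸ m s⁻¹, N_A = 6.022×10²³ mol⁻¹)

Photon energy at 638 nm: hc/λ = (6.626×10⁻³⁴)(2.998×10⁸)/(638×10⁻⁹) = 3.114×10⁻¹⁹ J.
Energy delivered: (198 mW)(4380 s) = 867.2 J.
Photons incident: 867.2 / 3.114×10⁻¹⁹ = 2.785×10²¹, i.e. 2.785×10²¹/6.022×10²³ = 0.004625 mol.
Photons absorbed: 0.495 × 0.004625 = 0.002289 mol.
Product: Φ × n_abs = 1.17 × 0.002289 = 0.002678 mol.
As a count: 0.002678 × 6.022×10²³ = 1.6×10²¹.

1.6×10²¹ molecules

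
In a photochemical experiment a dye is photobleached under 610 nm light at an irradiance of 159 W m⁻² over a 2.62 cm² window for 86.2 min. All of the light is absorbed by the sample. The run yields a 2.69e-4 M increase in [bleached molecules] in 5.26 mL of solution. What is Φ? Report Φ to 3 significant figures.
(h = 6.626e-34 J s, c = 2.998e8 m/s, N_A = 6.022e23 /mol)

Φ = 0.00129

Product: (2.69e-4 M)(0.00526 L) = 1.415e-6 mol.
Photon energy at 610 nm: hc/λ = (6.626e-34)(2.998e8)/(610e-9) = 3.257e-19 J.
Energy delivered: (159 W m⁻²)(2.62e-4 m²)(5172 s) = 215.5 J.
Photons incident: 215.5 / 3.257e-19 = 6.617e20, i.e. 6.617e20/6.022e23 = 0.001099 mol.
Φ = 1.415e-6 mol / 0.001099 mol photons = 0.00129.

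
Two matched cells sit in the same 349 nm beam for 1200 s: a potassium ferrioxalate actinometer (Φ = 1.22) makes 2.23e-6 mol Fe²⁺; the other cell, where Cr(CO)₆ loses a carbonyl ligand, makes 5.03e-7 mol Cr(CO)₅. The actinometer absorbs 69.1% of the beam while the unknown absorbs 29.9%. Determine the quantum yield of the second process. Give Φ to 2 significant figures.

Photons absorbed by the actinometer: 2.23e-6 / 1.22 = 1.828e-6 mol.
Incident flux: 1.828e-6 / 0.691 = 2.645e-6 einstein.
Absorbed by unknown: 0.299 × 2.645e-6 = 7.909e-7 mol.
Φ(unknown) = 5.03e-7 / 7.909e-7 = 0.64.

Φ = 0.64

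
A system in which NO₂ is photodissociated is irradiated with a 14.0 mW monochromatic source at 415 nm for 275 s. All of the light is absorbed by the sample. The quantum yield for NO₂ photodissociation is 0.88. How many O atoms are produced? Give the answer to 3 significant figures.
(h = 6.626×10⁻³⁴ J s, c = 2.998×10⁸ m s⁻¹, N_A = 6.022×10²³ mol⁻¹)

7.08×10¹⁸ atoms

Photon energy at 415 nm: hc/λ = (6.626×10⁻³⁴)(2.998×10⁸)/(415×10⁻⁹) = 4.787×10⁻¹⁹ J.
Energy delivered: (14.0 mW)(275 s) = 3.850 J.
Photons incident: 3.850 / 4.787×10⁻¹⁹ = 8.043×10¹⁸, i.e. 8.043×10¹⁸/6.022×10²³ = 1.336×10⁻⁵ mol.
Product: Φ × n_abs = 0.88 × 1.336×10⁻⁵ = 1.176×10⁻⁵ mol.
As a count: 1.176×10⁻⁵ × 6.022×10²³ = 7.08×10¹⁸.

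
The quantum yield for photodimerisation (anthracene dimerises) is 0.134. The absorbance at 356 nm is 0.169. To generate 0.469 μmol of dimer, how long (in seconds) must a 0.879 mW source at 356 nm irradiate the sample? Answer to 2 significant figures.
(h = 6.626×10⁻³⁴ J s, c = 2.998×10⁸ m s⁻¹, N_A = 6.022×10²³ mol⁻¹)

Product: 0.469 μmol = 4.69×10⁻⁷ mol.
Photons that must be absorbed: 4.69×10⁻⁷ / 0.134 = 3.500×10⁻⁶ mol.
Fraction absorbed: 1 − 10^(−0.169) = 0.3224.
Incident photons needed: 3.500×10⁻⁶ / 0.3224 = 1.086×10⁻⁵ mol.
Photon energy: hc/λ = 5.580×10⁻¹⁹ J; per mole, 3.360×10⁵ J mol⁻¹.
Energy required: 1.086×10⁻⁵ × 3.360×10⁵ = 3.649 J.
Time: 3.649 J / 0.000879 W = 4200 s.

t ≈ 4200 s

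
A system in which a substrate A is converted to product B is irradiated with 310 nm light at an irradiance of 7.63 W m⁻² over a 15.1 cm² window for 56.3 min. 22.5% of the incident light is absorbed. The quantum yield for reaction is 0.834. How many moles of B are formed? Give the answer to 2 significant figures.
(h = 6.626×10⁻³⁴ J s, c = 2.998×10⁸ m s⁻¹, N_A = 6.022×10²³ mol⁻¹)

1.9×10⁻⁵ mol

Photon energy at 310 nm: hc/λ = (6.626×10⁻³⁴)(2.998×10⁸)/(310×10⁻⁹) = 6.408×10⁻¹⁹ J.
Energy delivered: (7.63 W m⁻²)(15.1×10⁻⁴ m²)(3378 s) = 38.92 J.
Photons incident: 38.92 / 6.408×10⁻¹⁹ = 6.074×10¹⁹, i.e. 6.074×10¹⁹/6.022×10²³ = 1.009×10⁻⁴ mol.
Photons absorbed: 0.225 × 1.009×10⁻⁴ = 2.270×10⁻⁵ mol.
Product: Φ × n_abs = 0.834 × 2.270×10⁻⁵ = 1.893×10⁻⁵ mol.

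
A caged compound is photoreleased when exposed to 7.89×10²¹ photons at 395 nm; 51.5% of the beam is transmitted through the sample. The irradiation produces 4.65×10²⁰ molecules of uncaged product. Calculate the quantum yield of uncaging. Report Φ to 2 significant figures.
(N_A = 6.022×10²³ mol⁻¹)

Φ = 0.12

Product: 4.65×10²⁰ / 6.022×10²³ = 7.722×10⁻⁴ mol.
Moles of photons: 7.89×10²¹ / 6.022×10²³ = 0.01310 mol.
Fraction absorbed: 1 − 51.5/100 = 0.4850.
Photons absorbed: 0.4850 × 0.01310 = 0.006354 mol.
Φ = 7.722×10⁻⁴ mol / 0.006354 mol photons = 0.12.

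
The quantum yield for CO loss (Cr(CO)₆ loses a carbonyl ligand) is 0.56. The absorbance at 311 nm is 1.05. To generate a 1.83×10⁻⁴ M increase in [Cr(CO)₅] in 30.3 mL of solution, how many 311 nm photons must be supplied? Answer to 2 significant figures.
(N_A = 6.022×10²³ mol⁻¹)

6.5×10¹⁸ photons

Product: (1.83×10⁻⁴ M)(0.0303 L) = 5.545×10⁻⁶ mol.
Photons that must be absorbed: 5.545×10⁻⁶ / 0.56 = 9.902×10⁻⁶ mol.
Fraction absorbed: 1 − 10^(−1.05) = 0.9109.
Incident photons needed: 9.902×10⁻⁶ / 0.9109 = 1.087×10⁻⁵ mol.
Photon count: 1.087×10⁻⁵ × 6.022×10²³ = 6.5×10¹⁸.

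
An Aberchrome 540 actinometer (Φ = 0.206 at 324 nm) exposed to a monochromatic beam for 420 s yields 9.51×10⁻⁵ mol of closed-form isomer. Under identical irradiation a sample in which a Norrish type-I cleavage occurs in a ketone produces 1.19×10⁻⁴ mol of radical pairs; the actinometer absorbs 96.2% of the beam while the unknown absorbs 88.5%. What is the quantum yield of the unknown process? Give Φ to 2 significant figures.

Photons absorbed by the actinometer: 9.51×10⁻⁵ / 0.206 = 4.617×10⁻⁴ mol.
Incident flux: 4.617×10⁻⁴ / 0.962 = 4.799×10⁻⁴ einstein.
Absorbed by unknown: 0.885 × 4.799×10⁻⁴ = 4.247×10⁻⁴ mol.
Φ(unknown) = 1.19×10⁻⁴ / 4.247×10⁻⁴ = 0.28.

Φ = 0.28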